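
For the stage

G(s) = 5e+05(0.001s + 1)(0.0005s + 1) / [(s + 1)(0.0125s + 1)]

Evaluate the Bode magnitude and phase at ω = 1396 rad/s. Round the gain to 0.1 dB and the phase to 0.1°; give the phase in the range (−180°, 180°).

At ω = 1396 rad/s:
zero (1 + j1396·0.001) = 1 + j1.396 → |·| ≈ 1.7172, ∠ ≈ 54.38°
zero (1 + j1396·0.0005) = 1 + j0.698 → |·| ≈ 1.2195, ∠ ≈ 34.92°
pole (1 + j1396·1) = 1 + j1396 → |·| ≈ 1396, ∠ ≈ 89.96°
pole (1 + j1396·0.0125) = 1 + j17.45 → |·| ≈ 17.479, ∠ ≈ 86.72°
|G| = 5e+05 · 1.7172 · 1.2195 / (1396 · 17.479) ≈ 42.911
Gain = 20 log₁₀(42.911) ≈ 32.65 dB
∠G = (54.38° + 34.92°) − (89.96° + 86.72°) = -87.38°

32.7 dB, -87.4°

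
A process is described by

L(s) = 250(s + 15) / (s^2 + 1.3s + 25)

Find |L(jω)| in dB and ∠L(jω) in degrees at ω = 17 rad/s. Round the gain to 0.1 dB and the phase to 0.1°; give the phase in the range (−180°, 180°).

26.6 dB, -126.6°

At s = jω = j17:
zero (s+15): 15 + j17 → |·| = √(15²+17²) = √514 ≈ 22.672, ∠ = arctan(17/15) ≈ 48.58°
quadratic: (j17)² + 1.3·j17 + 25 = -264 + j22.1 → |·| ≈ 264.92, ∠ ≈ 175.21°
|L| = 250 · 22.672 / 264.92 ≈ 21.395
Gain = 20 log₁₀(21.395) ≈ 26.61 dB
∠L = 48.58° − 175.21° = -126.63°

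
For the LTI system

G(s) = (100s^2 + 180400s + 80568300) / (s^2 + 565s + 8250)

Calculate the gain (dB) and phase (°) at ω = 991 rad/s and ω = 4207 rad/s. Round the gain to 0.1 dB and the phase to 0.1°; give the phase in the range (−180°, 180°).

ω = 991: 44.1 dB, -54.5°; ω = 4207: 40.3 dB, -16.5°

Substitute s = j991:
Numerator: 100(j991)^2 + 180400(j991) + 80568300 = -17639800 + j178776400
Denominator: (j991)^2 + 565(j991) + 8250 = -973831 + j559915
|N| = √(17639800² + 178776400²) ≈ 1.7964e+08, ∠N ≈ 95.64°
|D| = √(973831² + 559915²) ≈ 1.1233e+06, ∠D ≈ 150.10°
|G| = 1.7964e+08 / 1.1233e+06 ≈ 159.92
Gain = 20 log₁₀(159.92) ≈ 44.08 dB
∠G = 95.64° − 150.10° = -54.46°

Substitute s = j4207:
Numerator: 100(j4207)^2 + 180400(j4207) + 80568300 = -1689316600 + j758942800
Denominator: (j4207)^2 + 565(j4207) + 8250 = -17690599 + j2376955
|N| = √(1689316600² + 758942800²) ≈ 1.852e+09, ∠N ≈ 155.81°
|D| = √(17690599² + 2376955²) ≈ 1.785e+07, ∠D ≈ 172.35°
|G| = 1.852e+09 / 1.785e+07 ≈ 103.75
Gain = 20 log₁₀(103.75) ≈ 40.32 dB
∠G = 155.81° − 172.35° = -16.54°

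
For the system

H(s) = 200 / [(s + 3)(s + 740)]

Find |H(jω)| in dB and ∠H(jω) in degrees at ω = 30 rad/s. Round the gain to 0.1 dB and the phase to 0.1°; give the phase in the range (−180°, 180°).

At s = jω = j30:
pole (s+3): 3 + j30 → |·| = √(3²+30²) = √909 ≈ 30.15, ∠ = arctan(30/3) ≈ 84.29°
pole (s+740): 740 + j30 → |·| = √(740²+30²) = √548500 ≈ 740.61, ∠ = arctan(30/740) ≈ 2.32°
|H| = 200 / 22329 ≈ 0.008957
Gain = 20 log₁₀(0.008957) ≈ -40.96 dB
∠H = 0.00° − 86.61° = -86.61°

-41.0 dB, -86.6°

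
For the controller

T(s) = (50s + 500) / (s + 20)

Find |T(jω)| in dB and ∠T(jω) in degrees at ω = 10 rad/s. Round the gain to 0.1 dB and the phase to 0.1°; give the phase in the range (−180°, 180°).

30.0 dB, 18.4°

Substitute s = j10:
Numerator: 50(j10) + 500 = 500 + j500
Denominator: (j10) + 20 = 20 + j10
|N| = √(500² + 500²) ≈ 707.11, ∠N ≈ 45.00°
|D| = √(20² + 10²) ≈ 22.361, ∠D ≈ 26.57°
|T| = 707.11 / 22.361 ≈ 31.622
Gain = 20 log₁₀(31.622) ≈ 30.00 dB
∠T = 45.00° − 26.57° = 18.43°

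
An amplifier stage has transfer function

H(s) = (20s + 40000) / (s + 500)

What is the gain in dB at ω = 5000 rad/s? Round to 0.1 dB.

Substitute s = j5000:
Numerator: 20(j5000) + 40000 = 40000 + j100000
Denominator: (j5000) + 500 = 500 + j5000
|N| = √(40000² + 100000²) ≈ 1.077e+05, ∠N ≈ 68.20°
|D| = √(500² + 5000²) ≈ 5024.9, ∠D ≈ 84.29°
|H| = 1.077e+05 / 5024.9 ≈ 21.433
Gain = 20 log₁₀(21.433) ≈ 26.62 dB

26.6 dB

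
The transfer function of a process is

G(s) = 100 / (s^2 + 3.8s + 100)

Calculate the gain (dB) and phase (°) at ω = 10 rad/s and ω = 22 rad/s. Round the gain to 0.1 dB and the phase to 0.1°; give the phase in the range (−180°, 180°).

At s = jω = j10:
quadratic: (j10)² + 3.8·j10 + 100 = 0 + j38 → |·| ≈ 38, ∠ ≈ 90.00°
|G| = 100 / 38 ≈ 2.6316
Gain = 20 log₁₀(2.6316) ≈ 8.40 dB
∠G = 0.00° − 90.00° = -90.00°

At s = jω = j22:
quadratic: (j22)² + 3.8·j22 + 100 = -384 + j83.6 → |·| ≈ 392.99, ∠ ≈ 167.72°
|G| = 100 / 392.99 ≈ 0.25446
Gain = 20 log₁₀(0.25446) ≈ -11.89 dB
∠G = 0.00° − 167.72° = -167.72°

ω = 10: 8.4 dB, -90.0°; ω = 22: -11.9 dB, -167.7°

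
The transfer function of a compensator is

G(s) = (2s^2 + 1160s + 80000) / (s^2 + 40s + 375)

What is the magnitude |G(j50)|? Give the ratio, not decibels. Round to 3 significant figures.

Substitute s = j50:
Numerator: 2(j50)^2 + 1160(j50) + 80000 = 75000 + j58000
Denominator: (j50)^2 + 40(j50) + 375 = -2125 + j2000
|N| = √(75000² + 58000²) ≈ 94810, ∠N ≈ 37.72°
|D| = √(2125² + 2000²) ≈ 2918.2, ∠D ≈ 136.74°
|G| = 94810 / 2918.2 ≈ 32.489

32.5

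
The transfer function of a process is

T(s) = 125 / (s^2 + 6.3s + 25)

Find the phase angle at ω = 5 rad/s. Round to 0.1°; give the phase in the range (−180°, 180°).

At s = jω = j5:
quadratic: (j5)² + 6.3·j5 + 25 = 0 + j31.5 → |·| ≈ 31.5, ∠ ≈ 90.00°
∠T = 0.00° − 90.00° = -90.00°

-90.0°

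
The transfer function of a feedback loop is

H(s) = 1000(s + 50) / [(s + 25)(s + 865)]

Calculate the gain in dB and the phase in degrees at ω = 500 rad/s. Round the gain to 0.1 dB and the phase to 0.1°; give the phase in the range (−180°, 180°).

At s = jω = j500:
zero (s+50): 50 + j500 → |·| = √(50²+500²) = √252500 ≈ 502.49, ∠ = arctan(500/50) ≈ 84.29°
pole (s+25): 25 + j500 → |·| = √(25²+500²) = √250625 ≈ 500.62, ∠ = arctan(500/25) ≈ 87.14°
pole (s+865): 865 + j500 → |·| = √(865²+500²) = √998225 ≈ 999.11, ∠ = arctan(500/865) ≈ 30.03°
|H| = 1000 · 502.49 / 5.0017e+05 ≈ 1.0046
Gain = 20 log₁₀(1.0046) ≈ 0.04 dB
∠H = 84.29° − 117.17° = -32.88°

0.0 dB, -32.9°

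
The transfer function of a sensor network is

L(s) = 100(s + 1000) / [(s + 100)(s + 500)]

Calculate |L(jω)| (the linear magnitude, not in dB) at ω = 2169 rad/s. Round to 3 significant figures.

0.0494

At s = jω = j2169:
zero (s+1000): 1000 + j2169 → |·| = √(1000²+2169²) = √5704561 ≈ 2388.4, ∠ = arctan(2169/1000) ≈ 65.25°
pole (s+100): 100 + j2169 → |·| = √(100²+2169²) = √4714561 ≈ 2171.3, ∠ = arctan(2169/100) ≈ 87.36°
pole (s+500): 500 + j2169 → |·| = √(500²+2169²) = √4954561 ≈ 2225.9, ∠ = arctan(2169/500) ≈ 77.02°
|L| = 100 · 2388.4 / 4.8331e+06 ≈ 0.049418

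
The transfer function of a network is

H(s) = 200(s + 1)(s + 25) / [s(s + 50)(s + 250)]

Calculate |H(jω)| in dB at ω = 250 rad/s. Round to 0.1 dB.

At s = jω = j250:
zero (s+1): 1 + j250 → |·| = √(1²+250²) = √62501 ≈ 250, ∠ = arctan(250/1) ≈ 89.77°
zero (s+25): 25 + j250 → |·| = √(25²+250²) = √63125 ≈ 251.25, ∠ = arctan(250/25) ≈ 84.29°
pole (s+50): 50 + j250 → |·| = √(50²+250²) = √65000 ≈ 254.95, ∠ = arctan(250/50) ≈ 78.69°
pole (s+250): 250 + j250 → |·| = √(250²+250²) = √125000 ≈ 353.55, ∠ = arctan(250/250) ≈ 45.00°
pole at origin: |s| = 250, ∠ = 90.00° (in denominator)
|H| = 200 · 62812 / 2.2534e+07 ≈ 0.55749
Gain = 20 log₁₀(0.55749) ≈ -5.08 dB

-5.1 dB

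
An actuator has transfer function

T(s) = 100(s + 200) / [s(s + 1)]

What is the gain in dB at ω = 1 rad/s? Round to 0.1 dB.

At s = jω = j1:
zero (s+200): 200 + j1 → |·| = √(200²+1²) = √40001 ≈ 200, ∠ = arctan(1/200) ≈ 0.29°
pole (s+1): 1 + j1 → |·| = √(1²+1²) = √2 ≈ 1.4142, ∠ = arctan(1/1) ≈ 45.00°
pole at origin: |s| = 1, ∠ = 90.00° (in denominator)
|T| = 100 · 200 / 1.4142 ≈ 14142
Gain = 20 log₁₀(14142) ≈ 83.01 dB

83.0 dB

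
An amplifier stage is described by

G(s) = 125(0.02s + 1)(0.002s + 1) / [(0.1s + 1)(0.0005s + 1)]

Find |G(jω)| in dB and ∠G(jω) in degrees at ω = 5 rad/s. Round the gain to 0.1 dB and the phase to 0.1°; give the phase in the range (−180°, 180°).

41.0 dB, -20.4°

At ω = 5 rad/s:
zero (1 + j5·0.02) = 1 + j0.1 → |·| ≈ 1.005, ∠ ≈ 5.71°
zero (1 + j5·0.002) = 1 + j0.01 → |·| ≈ 1, ∠ ≈ 0.57°
pole (1 + j5·0.1) = 1 + j0.5 → |·| ≈ 1.118, ∠ ≈ 26.57°
pole (1 + j5·0.0005) = 1 + j0.0025 → |·| ≈ 1, ∠ ≈ 0.14°
|G| = 125 · 1.005 · 1 / (1.118 · 1) ≈ 112.37
Gain = 20 log₁₀(112.37) ≈ 41.01 dB
∠G = (5.71° + 0.57°) − (26.57° + 0.14°) = -20.43°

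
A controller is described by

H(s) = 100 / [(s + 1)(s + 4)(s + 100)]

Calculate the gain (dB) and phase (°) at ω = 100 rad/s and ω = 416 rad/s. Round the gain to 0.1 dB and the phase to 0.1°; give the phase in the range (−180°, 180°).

ω = 100: -83.0 dB, 137.9°; ω = 416: -117.4 dB, 104.2°

At s = jω = j100:
pole (s+1): 1 + j100 → |·| = √(1²+100²) = √10001 ≈ 100, ∠ = arctan(100/1) ≈ 89.43°
pole (s+4): 4 + j100 → |·| = √(4²+100²) = √10016 ≈ 100.08, ∠ = arctan(100/4) ≈ 87.71°
pole (s+100): 100 + j100 → |·| = √(100²+100²) = √20000 ≈ 141.42, ∠ = arctan(100/100) ≈ 45.00°
|H| = 100 / 1.4153e+06 ≈ 7.0656e-05
Gain = 20 log₁₀(7.0656e-05) ≈ -83.02 dB
∠H = 0.00° − 222.14° = -222.14° ≡ 137.86° (principal value)

At s = jω = j416:
pole (s+1): 1 + j416 → |·| = √(1²+416²) = √173057 ≈ 416, ∠ = arctan(416/1) ≈ 89.86°
pole (s+4): 4 + j416 → |·| = √(4²+416²) = √173072 ≈ 416.02, ∠ = arctan(416/4) ≈ 89.45°
pole (s+100): 100 + j416 → |·| = √(100²+416²) = √183056 ≈ 427.85, ∠ = arctan(416/100) ≈ 76.48°
|H| = 100 / 7.4046e+07 ≈ 1.3505e-06
Gain = 20 log₁₀(1.3505e-06) ≈ -117.39 dB
∠H = 0.00° − 255.79° = -255.79° ≡ 104.21° (principal value)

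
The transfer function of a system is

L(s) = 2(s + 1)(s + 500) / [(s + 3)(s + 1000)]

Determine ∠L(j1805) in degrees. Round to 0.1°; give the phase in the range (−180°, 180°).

At s = jω = j1805:
zero (s+1): 1 + j1805 → |·| = √(1²+1805²) = √3258026 ≈ 1805, ∠ = arctan(1805/1) ≈ 89.97°
zero (s+500): 500 + j1805 → |·| = √(500²+1805²) = √3508025 ≈ 1873, ∠ = arctan(1805/500) ≈ 74.52°
pole (s+3): 3 + j1805 → |·| = √(3²+1805²) = √3258034 ≈ 1805, ∠ = arctan(1805/3) ≈ 89.90°
pole (s+1000): 1000 + j1805 → |·| = √(1000²+1805²) = √4258025 ≈ 2063.5, ∠ = arctan(1805/1000) ≈ 61.01°
∠L = 164.49° − 150.91° = 13.58°

13.6°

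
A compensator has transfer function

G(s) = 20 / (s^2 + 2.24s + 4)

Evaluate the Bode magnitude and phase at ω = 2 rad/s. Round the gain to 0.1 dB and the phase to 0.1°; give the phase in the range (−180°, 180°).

At s = jω = j2:
quadratic: (j2)² + 2.24·j2 + 4 = 0 + j4.48 → |·| ≈ 4.48, ∠ ≈ 90.00°
|G| = 20 / 4.48 ≈ 4.4643
Gain = 20 log₁₀(4.4643) ≈ 13.00 dB
∠G = 0.00° − 90.00° = -90.00°

13.0 dB, -90.0°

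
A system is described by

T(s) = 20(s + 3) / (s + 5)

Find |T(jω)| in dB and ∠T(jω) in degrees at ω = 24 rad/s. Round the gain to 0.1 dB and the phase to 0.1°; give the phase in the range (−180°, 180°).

At s = jω = j24:
zero (s+3): 3 + j24 → |·| = √(3²+24²) = √585 ≈ 24.187, ∠ = arctan(24/3) ≈ 82.87°
pole (s+5): 5 + j24 → |·| = √(5²+24²) = √601 ≈ 24.515, ∠ = arctan(24/5) ≈ 78.23°
|T| = 20 · 24.187 / 24.515 ≈ 19.732
Gain = 20 log₁₀(19.732) ≈ 25.90 dB
∠T = 82.87° − 78.23° = 4.64°

25.9 dB, 4.6°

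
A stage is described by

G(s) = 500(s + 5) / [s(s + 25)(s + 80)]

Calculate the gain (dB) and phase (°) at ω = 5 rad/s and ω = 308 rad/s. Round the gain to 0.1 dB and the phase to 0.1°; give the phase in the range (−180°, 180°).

At s = jω = j5:
zero (s+5): 5 + j5 → |·| = √(5²+5²) = √50 ≈ 7.0711, ∠ = arctan(5/5) ≈ 45.00°
pole (s+25): 25 + j5 → |·| = √(25²+5²) = √650 ≈ 25.495, ∠ = arctan(5/25) ≈ 11.31°
pole (s+80): 80 + j5 → |·| = √(80²+5²) = √6425 ≈ 80.156, ∠ = arctan(5/80) ≈ 3.58°
pole at origin: |s| = 5, ∠ = 90.00° (in denominator)
|G| = 500 · 7.0711 / 10218 ≈ 0.34601
Gain = 20 log₁₀(0.34601) ≈ -9.22 dB
∠G = 45.00° − 104.89° = -59.89°

At s = jω = j308:
zero (s+5): 5 + j308 → |·| = √(5²+308²) = √94889 ≈ 308.04, ∠ = arctan(308/5) ≈ 89.07°
pole (s+25): 25 + j308 → |·| = √(25²+308²) = √95489 ≈ 309.01, ∠ = arctan(308/25) ≈ 85.36°
pole (s+80): 80 + j308 → |·| = √(80²+308²) = √101264 ≈ 318.22, ∠ = arctan(308/80) ≈ 75.44°
pole at origin: |s| = 308, ∠ = 90.00° (in denominator)
|G| = 500 · 308.04 / 3.0287e+07 ≈ 0.0050854
Gain = 20 log₁₀(0.0050854) ≈ -45.87 dB
∠G = 89.07° − 250.80° = -161.73°

ω = 5: -9.2 dB, -59.9°; ω = 308: -45.9 dB, -161.7°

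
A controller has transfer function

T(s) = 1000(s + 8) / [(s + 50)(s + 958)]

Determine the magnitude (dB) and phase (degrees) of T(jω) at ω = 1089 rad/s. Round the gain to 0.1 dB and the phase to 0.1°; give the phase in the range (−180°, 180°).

-3.2 dB, -46.5°

At s = jω = j1089:
zero (s+8): 8 + j1089 → |·| = √(8²+1089²) = √1185985 ≈ 1089, ∠ = arctan(1089/8) ≈ 89.58°
pole (s+50): 50 + j1089 → |·| = √(50²+1089²) = √1188421 ≈ 1090.1, ∠ = arctan(1089/50) ≈ 87.37°
pole (s+958): 958 + j1089 → |·| = √(958²+1089²) = √2103685 ≈ 1450.4, ∠ = arctan(1089/958) ≈ 48.66°
|T| = 1000 · 1089 / 1.5811e+06 ≈ 0.68876
Gain = 20 log₁₀(0.68876) ≈ -3.24 dB
∠T = 89.58° − 136.03° = -46.45°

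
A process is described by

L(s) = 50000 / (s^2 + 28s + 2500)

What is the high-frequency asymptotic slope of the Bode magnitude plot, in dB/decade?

Each pole contributes −20 dB/decade at high frequency; each zero contributes +20 dB/decade.
Net: 0 zero(s) − 2 pole(s) → -40 dB/decade.

-40 dB/decade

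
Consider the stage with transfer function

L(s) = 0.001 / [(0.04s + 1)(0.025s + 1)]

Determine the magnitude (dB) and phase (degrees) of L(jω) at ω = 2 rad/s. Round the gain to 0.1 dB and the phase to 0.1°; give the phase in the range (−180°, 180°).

-60.0 dB, -7.4°

At ω = 2 rad/s:
pole (1 + j2·0.04) = 1 + j0.08 → |·| ≈ 1.0032, ∠ ≈ 4.57°
pole (1 + j2·0.025) = 1 + j0.05 → |·| ≈ 1.0012, ∠ ≈ 2.86°
|L| = 0.001 · 1 / (1.0032 · 1.0012) ≈ 0.00099562
Gain = 20 log₁₀(0.00099562) ≈ -60.04 dB
∠L = (0°) − (4.57° + 2.86°) = -7.43°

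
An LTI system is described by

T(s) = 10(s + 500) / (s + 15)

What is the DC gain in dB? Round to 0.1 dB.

50.5 dB

T(0) = 10·500 / (15) ≈ 333.33
20 log₁₀(333.33) ≈ 50.46 dB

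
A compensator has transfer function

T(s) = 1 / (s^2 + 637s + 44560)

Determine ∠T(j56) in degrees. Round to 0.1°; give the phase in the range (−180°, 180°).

-40.7°

Substitute s = j56:
Numerator: 1 = 1 + j0
Denominator: (j56)^2 + 637(j56) + 44560 = 41424 + j35672
|N| = √(1² + 0²) ≈ 1, ∠N ≈ 0.00°
|D| = √(41424² + 35672²) ≈ 54667, ∠D ≈ 40.73°
∠T = 0.00° − 40.73° = -40.73°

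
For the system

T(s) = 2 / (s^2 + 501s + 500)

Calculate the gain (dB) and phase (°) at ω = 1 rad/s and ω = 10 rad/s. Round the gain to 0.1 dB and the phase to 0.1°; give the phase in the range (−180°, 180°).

Substitute s = j1:
Numerator: 2 = 2 + j0
Denominator: (j1)^2 + 501(j1) + 500 = 499 + j501
|N| = √(2² + 0²) ≈ 2, ∠N ≈ 0.00°
|D| = √(499² + 501²) ≈ 707.11, ∠D ≈ 45.11°
|T| = 2 / 707.11 ≈ 0.0028284
Gain = 20 log₁₀(0.0028284) ≈ -50.97 dB
∠T = 0.00° − 45.11° = -45.11°

Substitute s = j10:
Numerator: 2 = 2 + j0
Denominator: (j10)^2 + 501(j10) + 500 = 400 + j5010
|N| = √(2² + 0²) ≈ 2, ∠N ≈ 0.00°
|D| = √(400² + 5010²) ≈ 5025.9, ∠D ≈ 85.44°
|T| = 2 / 5025.9 ≈ 0.00039794
Gain = 20 log₁₀(0.00039794) ≈ -68.00 dB
∠T = 0.00° − 85.44° = -85.44°

ω = 1: -51.0 dB, -45.1°; ω = 10: -68.0 dB, -85.4°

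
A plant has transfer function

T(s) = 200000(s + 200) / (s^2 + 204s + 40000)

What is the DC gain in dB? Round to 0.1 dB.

T(0) = 200000·200 / 40000 = 1000
20 log₁₀(1000) ≈ 60.00 dB

60.0 dB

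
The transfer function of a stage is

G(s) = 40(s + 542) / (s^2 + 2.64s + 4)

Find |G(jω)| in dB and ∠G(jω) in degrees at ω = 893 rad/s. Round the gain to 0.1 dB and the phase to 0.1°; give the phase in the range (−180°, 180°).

-25.6 dB, -121.1°

At s = jω = j893:
zero (s+542): 542 + j893 → |·| = √(542²+893²) = √1091213 ≈ 1044.6, ∠ = arctan(893/542) ≈ 58.74°
quadratic: (j893)² + 2.64·j893 + 4 = -797445 + j2357.52 → |·| ≈ 7.9745e+05, ∠ ≈ 179.83°
|G| = 40 · 1044.6 / 7.9745e+05 ≈ 0.052397
Gain = 20 log₁₀(0.052397) ≈ -25.61 dB
∠G = 58.74° − 179.83° = -121.09°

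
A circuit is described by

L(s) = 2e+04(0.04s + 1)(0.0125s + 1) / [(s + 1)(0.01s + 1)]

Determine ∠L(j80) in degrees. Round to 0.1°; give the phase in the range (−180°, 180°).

-10.3°

At ω = 80 rad/s:
zero (1 + j80·0.04) = 1 + j3.2 → |·| ≈ 3.3526, ∠ ≈ 72.65°
zero (1 + j80·0.0125) = 1 + j1 → |·| ≈ 1.4142, ∠ ≈ 45.00°
pole (1 + j80·1) = 1 + j80 → |·| ≈ 80.006, ∠ ≈ 89.28°
pole (1 + j80·0.01) = 1 + j0.8 → |·| ≈ 1.2806, ∠ ≈ 38.66°
∠L = (72.65° + 45.00°) − (89.28° + 38.66°) = -10.29°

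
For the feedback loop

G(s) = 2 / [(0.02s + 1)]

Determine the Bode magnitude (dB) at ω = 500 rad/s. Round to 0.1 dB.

At ω = 500 rad/s:
pole (1 + j500·0.02) = 1 + j10 → |·| ≈ 10.05, ∠ ≈ 84.29°
|G| = 2 · 1 / (10.05) ≈ 0.199
Gain = 20 log₁₀(0.199) ≈ -14.02 dB

-14.0 dB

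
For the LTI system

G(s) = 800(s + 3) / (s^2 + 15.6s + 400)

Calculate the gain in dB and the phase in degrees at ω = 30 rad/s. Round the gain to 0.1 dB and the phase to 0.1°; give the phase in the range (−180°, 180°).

At s = jω = j30:
zero (s+3): 3 + j30 → |·| = √(3²+30²) = √909 ≈ 30.15, ∠ = arctan(30/3) ≈ 84.29°
quadratic: (j30)² + 15.6·j30 + 400 = -500 + j468 → |·| ≈ 684.85, ∠ ≈ 136.89°
|G| = 800 · 30.15 / 684.85 ≈ 35.219
Gain = 20 log₁₀(35.219) ≈ 30.94 dB
∠G = 84.29° − 136.89° = -52.60°

30.9 dB, -52.6°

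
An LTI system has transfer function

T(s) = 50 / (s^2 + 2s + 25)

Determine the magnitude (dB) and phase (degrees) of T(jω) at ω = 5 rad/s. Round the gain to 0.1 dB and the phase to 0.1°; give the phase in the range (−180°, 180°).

14.0 dB, -90.0°

At s = jω = j5:
quadratic: (j5)² + 2·j5 + 25 = 0 + j10 → |·| ≈ 10, ∠ ≈ 90.00°
|T| = 50 / 10 ≈ 5
Gain = 20 log₁₀(5) ≈ 13.98 dB
∠T = 0.00° − 90.00° = -90.00°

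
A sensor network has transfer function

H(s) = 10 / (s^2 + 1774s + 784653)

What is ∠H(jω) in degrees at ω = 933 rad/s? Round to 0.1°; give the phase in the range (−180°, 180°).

Substitute s = j933:
Numerator: 10 = 10 + j0
Denominator: (j933)^2 + 1774(j933) + 784653 = -85836 + j1655142
|N| = √(10² + 0²) ≈ 10, ∠N ≈ 0.00°
|D| = √(85836² + 1655142²) ≈ 1.6574e+06, ∠D ≈ 92.97°
∠H = 0.00° − 92.97° = -92.97°

-93.0°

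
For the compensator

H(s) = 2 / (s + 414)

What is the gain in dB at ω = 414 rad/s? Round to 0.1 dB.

-49.3 dB

Substitute s = j414:
Numerator: 2 = 2 + j0
Denominator: (j414) + 414 = 414 + j414
|N| = √(2² + 0²) ≈ 2, ∠N ≈ 0.00°
|D| = √(414² + 414²) ≈ 585.48, ∠D ≈ 45.00°
|H| = 2 / 585.48 ≈ 0.003416
Gain = 20 log₁₀(0.003416) ≈ -49.33 dB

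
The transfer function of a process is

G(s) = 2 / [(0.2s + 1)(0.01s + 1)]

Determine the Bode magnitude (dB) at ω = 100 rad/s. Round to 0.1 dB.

-23.0 dB

At ω = 100 rad/s:
pole (1 + j100·0.2) = 1 + j20 → |·| ≈ 20.025, ∠ ≈ 87.14°
pole (1 + j100·0.01) = 1 + j1 → |·| ≈ 1.4142, ∠ ≈ 45.00°
|G| = 2 · 1 / (20.025 · 1.4142) ≈ 0.070623
Gain = 20 log₁₀(0.070623) ≈ -23.02 dB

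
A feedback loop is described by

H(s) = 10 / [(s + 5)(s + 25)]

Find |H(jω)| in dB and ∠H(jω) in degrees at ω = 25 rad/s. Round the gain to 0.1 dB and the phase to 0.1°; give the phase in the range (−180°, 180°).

-39.1 dB, -123.7°

At s = jω = j25:
pole (s+5): 5 + j25 → |·| = √(5²+25²) = √650 ≈ 25.495, ∠ = arctan(25/5) ≈ 78.69°
pole (s+25): 25 + j25 → |·| = √(25²+25²) = √1250 ≈ 35.355, ∠ = arctan(25/25) ≈ 45.00°
|H| = 10 / 901.38 ≈ 0.011094
Gain = 20 log₁₀(0.011094) ≈ -39.10 dB
∠H = 0.00° − 123.69° = -123.69°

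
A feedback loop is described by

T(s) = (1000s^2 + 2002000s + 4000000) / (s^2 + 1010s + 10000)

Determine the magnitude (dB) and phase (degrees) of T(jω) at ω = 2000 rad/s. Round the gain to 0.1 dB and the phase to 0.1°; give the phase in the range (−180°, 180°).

62.0 dB, -18.2°

Substitute s = j2000:
Numerator: 1000(j2000)^2 + 2002000(j2000) + 4000000 = -3996000000 + j4004000000
Denominator: (j2000)^2 + 1010(j2000) + 10000 = -3990000 + j2020000
|N| = √(3996000000² + 4004000000²) ≈ 5.6569e+09, ∠N ≈ 134.94°
|D| = √(3990000² + 2020000²) ≈ 4.4722e+06, ∠D ≈ 153.15°
|T| = 5.6569e+09 / 4.4722e+06 ≈ 1264.9
Gain = 20 log₁₀(1264.9) ≈ 62.04 dB
∠T = 134.94° − 153.15° = -18.21°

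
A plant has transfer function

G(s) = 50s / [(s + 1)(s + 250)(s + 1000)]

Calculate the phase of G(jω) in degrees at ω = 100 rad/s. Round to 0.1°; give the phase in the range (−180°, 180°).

At s = jω = j100:
zero at origin: s = j100 → |·| = 100, ∠ = 90.00°
pole (s+1): 1 + j100 → |·| = √(1²+100²) = √10001 ≈ 100, ∠ = arctan(100/1) ≈ 89.43°
pole (s+250): 250 + j100 → |·| = √(250²+100²) = √72500 ≈ 269.26, ∠ = arctan(100/250) ≈ 21.80°
pole (s+1000): 1000 + j100 → |·| = √(1000²+100²) = √1010000 ≈ 1005, ∠ = arctan(100/1000) ≈ 5.71°
∠G = 90.00° − 116.94° = -26.94°

-26.9°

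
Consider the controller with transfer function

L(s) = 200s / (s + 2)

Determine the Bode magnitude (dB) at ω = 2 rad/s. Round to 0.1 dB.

At s = jω = j2:
zero at origin: s = j2 → |·| = 2, ∠ = 90.00°
pole (s+2): 2 + j2 → |·| = √(2²+2²) = √8 ≈ 2.8284, ∠ = arctan(2/2) ≈ 45.00°
|L| = 200 · 2 / 2.8284 ≈ 141.42
Gain = 20 log₁₀(141.42) ≈ 43.01 dB

43.0 dB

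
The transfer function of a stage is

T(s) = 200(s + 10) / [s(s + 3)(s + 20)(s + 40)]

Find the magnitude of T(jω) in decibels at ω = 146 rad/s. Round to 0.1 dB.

-84.2 dB

At s = jω = j146:
zero (s+10): 10 + j146 → |·| = √(10²+146²) = √21416 ≈ 146.34, ∠ = arctan(146/10) ≈ 86.08°
pole (s+3): 3 + j146 → |·| = √(3²+146²) = √21325 ≈ 146.03, ∠ = arctan(146/3) ≈ 88.82°
pole (s+20): 20 + j146 → |·| = √(20²+146²) = √21716 ≈ 147.36, ∠ = arctan(146/20) ≈ 82.20°
pole (s+40): 40 + j146 → |·| = √(40²+146²) = √22916 ≈ 151.38, ∠ = arctan(146/40) ≈ 74.68°
pole at origin: |s| = 146, ∠ = 90.00° (in denominator)
|T| = 200 · 146.34 / 4.756e+08 ≈ 6.1539e-05
Gain = 20 log₁₀(6.1539e-05) ≈ -84.22 dB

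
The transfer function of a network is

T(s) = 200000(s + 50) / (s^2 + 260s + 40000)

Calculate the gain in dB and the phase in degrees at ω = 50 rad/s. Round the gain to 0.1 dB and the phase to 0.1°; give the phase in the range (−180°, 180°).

At s = jω = j50:
zero (s+50): 50 + j50 → |·| = √(50²+50²) = √5000 ≈ 70.711, ∠ = arctan(50/50) ≈ 45.00°
quadratic: (j50)² + 260·j50 + 40000 = 37500 + j13000 → |·| ≈ 39689, ∠ ≈ 19.12°
|T| = 200000 · 70.711 / 39689 ≈ 356.33
Gain = 20 log₁₀(356.33) ≈ 51.04 dB
∠T = 45.00° − 19.12° = 25.88°

51.0 dB, 25.9°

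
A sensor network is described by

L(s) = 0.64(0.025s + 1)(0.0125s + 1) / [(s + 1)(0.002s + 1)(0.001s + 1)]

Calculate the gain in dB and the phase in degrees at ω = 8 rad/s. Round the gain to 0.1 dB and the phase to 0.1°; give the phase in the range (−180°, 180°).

-21.8 dB, -67.2°

At ω = 8 rad/s:
zero (1 + j8·0.025) = 1 + j0.2 → |·| ≈ 1.0198, ∠ ≈ 11.31°
zero (1 + j8·0.0125) = 1 + j0.1 → |·| ≈ 1.005, ∠ ≈ 5.71°
pole (1 + j8·1) = 1 + j8 → |·| ≈ 8.0623, ∠ ≈ 82.87°
pole (1 + j8·0.002) = 1 + j0.016 → |·| ≈ 1.0001, ∠ ≈ 0.92°
pole (1 + j8·0.001) = 1 + j0.008 → |·| ≈ 1, ∠ ≈ 0.46°
|L| = 0.64 · 1.0198 · 1.005 / (8.0623 · 1.0001 · 1) ≈ 0.08135
Gain = 20 log₁₀(0.08135) ≈ -21.79 dB
∠L = (11.31° + 5.71°) − (82.87° + 0.92° + 0.46°) = -67.23°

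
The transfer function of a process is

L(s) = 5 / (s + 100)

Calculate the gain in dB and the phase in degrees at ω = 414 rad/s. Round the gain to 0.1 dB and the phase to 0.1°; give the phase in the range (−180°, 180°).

Substitute s = j414:
Numerator: 5 = 5 + j0
Denominator: (j414) + 100 = 100 + j414
|N| = √(5² + 0²) ≈ 5, ∠N ≈ 0.00°
|D| = √(100² + 414²) ≈ 425.91, ∠D ≈ 76.42°
|L| = 5 / 425.91 ≈ 0.01174
Gain = 20 log₁₀(0.01174) ≈ -38.61 dB
∠L = 0.00° − 76.42° = -76.42°

-38.6 dB, -76.4°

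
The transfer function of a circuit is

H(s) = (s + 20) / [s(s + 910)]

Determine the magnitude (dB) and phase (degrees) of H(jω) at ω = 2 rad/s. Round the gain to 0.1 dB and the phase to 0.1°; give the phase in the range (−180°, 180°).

At s = jω = j2:
zero (s+20): 20 + j2 → |·| = √(20²+2²) = √404 ≈ 20.1, ∠ = arctan(2/20) ≈ 5.71°
pole (s+910): 910 + j2 → |·| = √(910²+2²) = √828104 ≈ 910, ∠ = arctan(2/910) ≈ 0.13°
pole at origin: |s| = 2, ∠ = 90.00° (in denominator)
|H| = 1 · 20.1 / 1820 ≈ 0.011044
Gain = 20 log₁₀(0.011044) ≈ -39.14 dB
∠H = 5.71° − 90.13° = -84.42°

-39.1 dB, -84.4°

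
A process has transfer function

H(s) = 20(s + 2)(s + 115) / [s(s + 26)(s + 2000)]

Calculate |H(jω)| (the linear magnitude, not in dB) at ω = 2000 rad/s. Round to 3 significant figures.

At s = jω = j2000:
zero (s+2): 2 + j2000 → |·| = √(2²+2000²) = √4000004 ≈ 2000, ∠ = arctan(2000/2) ≈ 89.94°
zero (s+115): 115 + j2000 → |·| = √(115²+2000²) = √4013225 ≈ 2003.3, ∠ = arctan(2000/115) ≈ 86.71°
pole (s+26): 26 + j2000 → |·| = √(26²+2000²) = √4000676 ≈ 2000.2, ∠ = arctan(2000/26) ≈ 89.26°
pole (s+2000): 2000 + j2000 → |·| = √(2000²+2000²) = √8000000 ≈ 2828.4, ∠ = arctan(2000/2000) ≈ 45.00°
pole at origin: |s| = 2000, ∠ = 90.00° (in denominator)
|H| = 20 · 4.0066e+06 / 1.1315e+10 ≈ 0.0070819

0.00708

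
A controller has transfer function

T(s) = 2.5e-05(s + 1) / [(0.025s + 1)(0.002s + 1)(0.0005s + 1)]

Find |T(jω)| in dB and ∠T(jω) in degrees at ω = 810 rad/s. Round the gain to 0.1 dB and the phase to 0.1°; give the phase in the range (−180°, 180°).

At ω = 810 rad/s:
zero (1 + j810·1) = 1 + j810 → |·| ≈ 810, ∠ ≈ 89.93°
pole (1 + j810·0.025) = 1 + j20.25 → |·| ≈ 20.275, ∠ ≈ 87.17°
pole (1 + j810·0.002) = 1 + j1.62 → |·| ≈ 1.9038, ∠ ≈ 58.31°
pole (1 + j810·0.0005) = 1 + j0.405 → |·| ≈ 1.0789, ∠ ≈ 22.05°
|T| = 2.5e-05 · 810 / (20.275 · 1.9038 · 1.0789) ≈ 0.00048625
Gain = 20 log₁₀(0.00048625) ≈ -66.26 dB
∠T = (89.93°) − (87.17° + 58.31° + 22.05°) = -77.60°

-66.3 dB, -77.6°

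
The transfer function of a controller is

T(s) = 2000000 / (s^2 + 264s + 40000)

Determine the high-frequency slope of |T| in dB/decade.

-40 dB/decade

Each pole contributes −20 dB/decade at high frequency; each zero contributes +20 dB/decade.
Net: 0 zero(s) − 2 pole(s) → -40 dB/decade.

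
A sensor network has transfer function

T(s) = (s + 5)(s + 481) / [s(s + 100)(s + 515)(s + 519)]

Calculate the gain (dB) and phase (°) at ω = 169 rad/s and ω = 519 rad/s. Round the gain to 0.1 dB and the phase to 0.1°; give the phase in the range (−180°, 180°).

At s = jω = j169:
zero (s+5): 5 + j169 → |·| = √(5²+169²) = √28586 ≈ 169.07, ∠ = arctan(169/5) ≈ 88.31°
zero (s+481): 481 + j169 → |·| = √(481²+169²) = √259922 ≈ 509.83, ∠ = arctan(169/481) ≈ 19.36°
pole (s+100): 100 + j169 → |·| = √(100²+169²) = √38561 ≈ 196.37, ∠ = arctan(169/100) ≈ 59.39°
pole (s+515): 515 + j169 → |·| = √(515²+169²) = √293786 ≈ 542.02, ∠ = arctan(169/515) ≈ 18.17°
pole (s+519): 519 + j169 → |·| = √(519²+169²) = √297922 ≈ 545.82, ∠ = arctan(169/519) ≈ 18.04°
pole at origin: |s| = 169, ∠ = 90.00° (in denominator)
|T| = 1 · 86197 / 9.8181e+09 ≈ 8.7794e-06
Gain = 20 log₁₀(8.7794e-06) ≈ -101.13 dB
∠T = 107.67° − 185.60° = -77.93°

At s = jω = j519:
zero (s+5): 5 + j519 → |·| = √(5²+519²) = √269386 ≈ 519.02, ∠ = arctan(519/5) ≈ 89.45°
zero (s+481): 481 + j519 → |·| = √(481²+519²) = √500722 ≈ 707.62, ∠ = arctan(519/481) ≈ 47.18°
pole (s+100): 100 + j519 → |·| = √(100²+519²) = √279361 ≈ 528.55, ∠ = arctan(519/100) ≈ 79.09°
pole (s+515): 515 + j519 → |·| = √(515²+519²) = √534586 ≈ 731.15, ∠ = arctan(519/515) ≈ 45.22°
pole (s+519): 519 + j519 → |·| = √(519²+519²) = √538722 ≈ 733.98, ∠ = arctan(519/519) ≈ 45.00°
pole at origin: |s| = 519, ∠ = 90.00° (in denominator)
|T| = 1 · 3.6727e+05 / 1.4721e+11 ≈ 2.4949e-06
Gain = 20 log₁₀(2.4949e-06) ≈ -112.06 dB
∠T = 136.63° − 259.31° = -122.68°

ω = 169: -101.1 dB, -77.9°; ω = 519: -112.1 dB, -122.7°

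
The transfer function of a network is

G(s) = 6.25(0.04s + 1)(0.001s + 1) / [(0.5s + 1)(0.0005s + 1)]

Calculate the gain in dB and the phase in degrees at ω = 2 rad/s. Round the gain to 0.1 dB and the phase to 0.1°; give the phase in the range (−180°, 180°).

12.9 dB, -40.4°

At ω = 2 rad/s:
zero (1 + j2·0.04) = 1 + j0.08 → |·| ≈ 1.0032, ∠ ≈ 4.57°
zero (1 + j2·0.001) = 1 + j0.002 → |·| ≈ 1, ∠ ≈ 0.11°
pole (1 + j2·0.5) = 1 + j1 → |·| ≈ 1.4142, ∠ ≈ 45.00°
pole (1 + j2·0.0005) = 1 + j0.001 → |·| ≈ 1, ∠ ≈ 0.06°
|G| = 6.25 · 1.0032 · 1 / (1.4142 · 1) ≈ 4.4336
Gain = 20 log₁₀(4.4336) ≈ 12.94 dB
∠G = (4.57° + 0.11°) − (45.00° + 0.06°) = -40.38°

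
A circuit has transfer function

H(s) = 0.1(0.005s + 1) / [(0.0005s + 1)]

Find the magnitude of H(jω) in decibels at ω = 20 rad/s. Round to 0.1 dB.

At ω = 20 rad/s:
zero (1 + j20·0.005) = 1 + j0.1 → |·| ≈ 1.005, ∠ ≈ 5.71°
pole (1 + j20·0.0005) = 1 + j0.01 → |·| ≈ 1, ∠ ≈ 0.57°
|H| = 0.1 · 1.005 / (1) ≈ 0.1005
Gain = 20 log₁₀(0.1005) ≈ -19.96 dB

-20.0 dB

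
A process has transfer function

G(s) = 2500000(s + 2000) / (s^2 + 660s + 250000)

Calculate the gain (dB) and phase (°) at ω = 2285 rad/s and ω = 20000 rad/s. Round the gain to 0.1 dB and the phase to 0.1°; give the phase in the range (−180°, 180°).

ω = 2285: 63.3 dB, -114.3°; ω = 20000: 42.0 dB, -93.8°

At s = jω = j2285:
zero (s+2000): 2000 + j2285 → |·| = √(2000²+2285²) = √9221225 ≈ 3036.6, ∠ = arctan(2285/2000) ≈ 48.81°
quadratic: (j2285)² + 660·j2285 + 250000 = -4971225 + j1508100 → |·| ≈ 5.1949e+06, ∠ ≈ 163.12°
|G| = 2500000 · 3036.6 / 5.1949e+06 ≈ 1461.3
Gain = 20 log₁₀(1461.3) ≈ 63.29 dB
∠G = 48.81° − 163.12° = -114.31°

At s = jω = j20000:
zero (s+2000): 2000 + j20000 → |·| = √(2000²+20000²) = √404000000 ≈ 20100, ∠ = arctan(20000/2000) ≈ 84.29°
quadratic: (j20000)² + 660·j20000 + 250000 = -399750000 + j13200000 → |·| ≈ 3.9997e+08, ∠ ≈ 178.11°
|G| = 2500000 · 20100 / 3.9997e+08 ≈ 125.63
Gain = 20 log₁₀(125.63) ≈ 41.98 dB
∠G = 84.29° − 178.11° = -93.82°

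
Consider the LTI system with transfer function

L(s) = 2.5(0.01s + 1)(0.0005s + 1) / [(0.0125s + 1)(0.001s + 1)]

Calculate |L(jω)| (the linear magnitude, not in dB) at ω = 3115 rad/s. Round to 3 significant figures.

At ω = 3115 rad/s:
zero (1 + j3115·0.01) = 1 + j31.15 → |·| ≈ 31.166, ∠ ≈ 88.16°
zero (1 + j3115·0.0005) = 1 + j1.5575 → |·| ≈ 1.8509, ∠ ≈ 57.30°
pole (1 + j3115·0.0125) = 1 + j38.9375 → |·| ≈ 38.95, ∠ ≈ 88.53°
pole (1 + j3115·0.001) = 1 + j3.115 → |·| ≈ 3.2716, ∠ ≈ 72.20°
|L| = 2.5 · 31.166 · 1.8509 / (38.95 · 3.2716) ≈ 1.1317

1.13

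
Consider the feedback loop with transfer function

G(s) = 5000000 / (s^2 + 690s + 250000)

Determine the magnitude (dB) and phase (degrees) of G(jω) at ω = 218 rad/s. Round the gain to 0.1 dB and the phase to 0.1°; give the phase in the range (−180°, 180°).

25.9 dB, -36.6°

At s = jω = j218:
quadratic: (j218)² + 690·j218 + 250000 = 202476 + j150420 → |·| ≈ 2.5224e+05, ∠ ≈ 36.61°
|G| = 5000000 / 2.5224e+05 ≈ 19.822
Gain = 20 log₁₀(19.822) ≈ 25.94 dB
∠G = 0.00° − 36.61° = -36.61°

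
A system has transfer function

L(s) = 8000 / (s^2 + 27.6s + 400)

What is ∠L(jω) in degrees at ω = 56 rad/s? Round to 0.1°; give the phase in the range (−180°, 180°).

At s = jω = j56:
quadratic: (j56)² + 27.6·j56 + 400 = -2736 + j1545.6 → |·| ≈ 3142.4, ∠ ≈ 150.54°
∠L = 0.00° − 150.54° = -150.54°

-150.5°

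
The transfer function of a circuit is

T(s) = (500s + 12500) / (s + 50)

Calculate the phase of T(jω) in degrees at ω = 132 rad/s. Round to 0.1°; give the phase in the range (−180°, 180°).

Substitute s = j132:
Numerator: 500(j132) + 12500 = 12500 + j66000
Denominator: (j132) + 50 = 50 + j132
|N| = √(12500² + 66000²) ≈ 67173, ∠N ≈ 79.28°
|D| = √(50² + 132²) ≈ 141.15, ∠D ≈ 69.25°
∠T = 79.28° − 69.25° = 10.03°

10.0°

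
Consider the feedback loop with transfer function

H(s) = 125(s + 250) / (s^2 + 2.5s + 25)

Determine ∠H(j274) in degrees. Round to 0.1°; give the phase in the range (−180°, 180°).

At s = jω = j274:
zero (s+250): 250 + j274 → |·| = √(250²+274²) = √137576 ≈ 370.91, ∠ = arctan(274/250) ≈ 47.62°
quadratic: (j274)² + 2.5·j274 + 25 = -75051 + j685 → |·| ≈ 75054, ∠ ≈ 179.48°
∠H = 47.62° − 179.48° = -131.86°

-131.9°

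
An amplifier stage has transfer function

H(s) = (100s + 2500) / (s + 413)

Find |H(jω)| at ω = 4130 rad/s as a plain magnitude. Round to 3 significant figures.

Substitute s = j4130:
Numerator: 100(j4130) + 2500 = 2500 + j413000
Denominator: (j4130) + 413 = 413 + j4130
|N| = √(2500² + 413000²) ≈ 4.1301e+05, ∠N ≈ 89.65°
|D| = √(413² + 4130²) ≈ 4150.6, ∠D ≈ 84.29°
|H| = 4.1301e+05 / 4150.6 ≈ 99.506

99.5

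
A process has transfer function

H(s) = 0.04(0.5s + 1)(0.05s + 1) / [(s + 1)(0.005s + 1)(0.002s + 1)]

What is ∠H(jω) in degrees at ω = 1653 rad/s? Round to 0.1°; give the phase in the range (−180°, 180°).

At ω = 1653 rad/s:
zero (1 + j1653·0.5) = 1 + j826.5 → |·| ≈ 826.5, ∠ ≈ 89.93°
zero (1 + j1653·0.05) = 1 + j82.65 → |·| ≈ 82.656, ∠ ≈ 89.31°
pole (1 + j1653·1) = 1 + j1653 → |·| ≈ 1653, ∠ ≈ 89.97°
pole (1 + j1653·0.005) = 1 + j8.265 → |·| ≈ 8.3253, ∠ ≈ 83.10°
pole (1 + j1653·0.002) = 1 + j3.306 → |·| ≈ 3.4539, ∠ ≈ 73.17°
∠H = (89.93° + 89.31°) − (89.97° + 83.10° + 73.17°) = -67.00°

-67.0°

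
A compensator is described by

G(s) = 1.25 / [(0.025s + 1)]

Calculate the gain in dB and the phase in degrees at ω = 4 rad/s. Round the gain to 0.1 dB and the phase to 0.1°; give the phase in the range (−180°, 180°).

At ω = 4 rad/s:
pole (1 + j4·0.025) = 1 + j0.1 → |·| ≈ 1.005, ∠ ≈ 5.71°
|G| = 1.25 · 1 / (1.005) ≈ 1.2438
Gain = 20 log₁₀(1.2438) ≈ 1.90 dB
∠G = (0°) − (5.71°) = -5.71°

1.9 dB, -5.7°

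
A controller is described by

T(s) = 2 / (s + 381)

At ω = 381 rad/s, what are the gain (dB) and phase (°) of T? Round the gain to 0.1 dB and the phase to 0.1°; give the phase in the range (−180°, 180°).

At s = jω = j381:
pole (s+381): 381 + j381 → |·| = √(381²+381²) = √290322 ≈ 538.82, ∠ = arctan(381/381) ≈ 45.00°
|T| = 2 / 538.82 ≈ 0.0037118
Gain = 20 log₁₀(0.0037118) ≈ -48.61 dB
∠T = 0.00° − 45.00° = -45.00°

-48.6 dB, -45.0°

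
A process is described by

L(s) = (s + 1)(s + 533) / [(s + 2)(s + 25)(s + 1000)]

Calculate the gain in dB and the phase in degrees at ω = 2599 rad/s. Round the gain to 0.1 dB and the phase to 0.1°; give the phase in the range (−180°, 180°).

At s = jω = j2599:
zero (s+1): 1 + j2599 → |·| = √(1²+2599²) = √6754802 ≈ 2599, ∠ = arctan(2599/1) ≈ 89.98°
zero (s+533): 533 + j2599 → |·| = √(533²+2599²) = √7038890 ≈ 2653.1, ∠ = arctan(2599/533) ≈ 78.41°
pole (s+2): 2 + j2599 → |·| = √(2²+2599²) = √6754805 ≈ 2599, ∠ = arctan(2599/2) ≈ 89.96°
pole (s+25): 25 + j2599 → |·| = √(25²+2599²) = √6755426 ≈ 2599.1, ∠ = arctan(2599/25) ≈ 89.45°
pole (s+1000): 1000 + j2599 → |·| = √(1000²+2599²) = √7754801 ≈ 2784.7, ∠ = arctan(2599/1000) ≈ 68.96°
|L| = 1 · 6.8954e+06 / 1.8811e+10 ≈ 0.00036656
Gain = 20 log₁₀(0.00036656) ≈ -68.72 dB
∠L = 168.39° − 248.37° = -79.98°

-68.7 dB, -80.0°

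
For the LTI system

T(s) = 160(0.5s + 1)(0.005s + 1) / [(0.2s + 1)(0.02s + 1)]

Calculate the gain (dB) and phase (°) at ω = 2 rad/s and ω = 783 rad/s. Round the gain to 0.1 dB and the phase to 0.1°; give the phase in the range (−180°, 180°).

ω = 2: 46.4 dB, 21.5°; ω = 783: 40.3 dB, -10.5°

At ω = 2 rad/s:
zero (1 + j2·0.5) = 1 + j1 → |·| ≈ 1.4142, ∠ ≈ 45.00°
zero (1 + j2·0.005) = 1 + j0.01 → |·| ≈ 1, ∠ ≈ 0.57°
pole (1 + j2·0.2) = 1 + j0.4 → |·| ≈ 1.077, ∠ ≈ 21.80°
pole (1 + j2·0.02) = 1 + j0.04 → |·| ≈ 1.0008, ∠ ≈ 2.29°
|T| = 160 · 1.4142 · 1 / (1.077 · 1.0008) ≈ 209.93
Gain = 20 log₁₀(209.93) ≈ 46.44 dB
∠T = (45.00° + 0.57°) − (21.80° + 2.29°) = 21.48°

At ω = 783 rad/s:
zero (1 + j783·0.5) = 1 + j391.5 → |·| ≈ 391.5, ∠ ≈ 89.85°
zero (1 + j783·0.005) = 1 + j3.915 → |·| ≈ 4.0407, ∠ ≈ 75.67°
pole (1 + j783·0.2) = 1 + j156.6 → |·| ≈ 156.6, ∠ ≈ 89.63°
pole (1 + j783·0.02) = 1 + j15.66 → |·| ≈ 15.692, ∠ ≈ 86.35°
|T| = 160 · 391.5 · 4.0407 / (156.6 · 15.692) ≈ 103
Gain = 20 log₁₀(103) ≈ 40.26 dB
∠T = (89.85° + 75.67°) − (89.63° + 86.35°) = -10.46°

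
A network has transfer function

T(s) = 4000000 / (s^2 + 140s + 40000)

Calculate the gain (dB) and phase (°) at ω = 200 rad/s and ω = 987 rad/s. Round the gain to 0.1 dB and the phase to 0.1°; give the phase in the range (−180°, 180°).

ω = 200: 43.1 dB, -90.0°; ω = 987: 12.5 dB, -171.6°

At s = jω = j200:
quadratic: (j200)² + 140·j200 + 40000 = 0 + j28000 → |·| ≈ 28000, ∠ ≈ 90.00°
|T| = 4000000 / 28000 ≈ 142.86
Gain = 20 log₁₀(142.86) ≈ 43.10 dB
∠T = 0.00° − 90.00° = -90.00°

At s = jω = j987:
quadratic: (j987)² + 140·j987 + 40000 = -934169 + j138180 → |·| ≈ 9.4433e+05, ∠ ≈ 171.59°
|T| = 4000000 / 9.4433e+05 ≈ 4.2358
Gain = 20 log₁₀(4.2358) ≈ 12.54 dB
∠T = 0.00° − 171.59° = -171.59°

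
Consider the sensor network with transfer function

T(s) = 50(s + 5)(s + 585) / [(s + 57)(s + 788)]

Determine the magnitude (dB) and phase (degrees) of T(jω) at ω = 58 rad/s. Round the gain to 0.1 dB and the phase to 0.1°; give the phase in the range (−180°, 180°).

At s = jω = j58:
zero (s+5): 5 + j58 → |·| = √(5²+58²) = √3389 ≈ 58.215, ∠ = arctan(58/5) ≈ 85.07°
zero (s+585): 585 + j58 → |·| = √(585²+58²) = √345589 ≈ 587.87, ∠ = arctan(58/585) ≈ 5.66°
pole (s+57): 57 + j58 → |·| = √(57²+58²) = √6613 ≈ 81.32, ∠ = arctan(58/57) ≈ 45.50°
pole (s+788): 788 + j58 → |·| = √(788²+58²) = √624308 ≈ 790.13, ∠ = arctan(58/788) ≈ 4.21°
|T| = 50 · 34223 / 64253 ≈ 26.631
Gain = 20 log₁₀(26.631) ≈ 28.51 dB
∠T = 90.73° − 49.71° = 41.02°

28.5 dB, 41.0°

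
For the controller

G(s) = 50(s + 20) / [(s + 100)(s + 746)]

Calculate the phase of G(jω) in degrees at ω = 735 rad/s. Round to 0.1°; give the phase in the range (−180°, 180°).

At s = jω = j735:
zero (s+20): 20 + j735 → |·| = √(20²+735²) = √540625 ≈ 735.27, ∠ = arctan(735/20) ≈ 88.44°
pole (s+100): 100 + j735 → |·| = √(100²+735²) = √550225 ≈ 741.77, ∠ = arctan(735/100) ≈ 82.25°
pole (s+746): 746 + j735 → |·| = √(746²+735²) = √1096741 ≈ 1047.3, ∠ = arctan(735/746) ≈ 44.57°
∠G = 88.44° − 126.82° = -38.38°

-38.4°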